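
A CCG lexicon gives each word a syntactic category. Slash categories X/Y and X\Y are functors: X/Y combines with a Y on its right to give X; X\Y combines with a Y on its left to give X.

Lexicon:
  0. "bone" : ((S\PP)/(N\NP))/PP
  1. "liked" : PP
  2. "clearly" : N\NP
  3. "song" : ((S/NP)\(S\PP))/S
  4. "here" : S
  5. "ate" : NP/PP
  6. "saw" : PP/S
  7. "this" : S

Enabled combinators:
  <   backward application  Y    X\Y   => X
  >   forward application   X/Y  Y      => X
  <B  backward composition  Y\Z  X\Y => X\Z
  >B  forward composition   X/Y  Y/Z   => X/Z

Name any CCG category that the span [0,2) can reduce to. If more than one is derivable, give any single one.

(S\PP)/(N\NP)

[0,8] S   >
  [0,5] S/NP   <
    [0,3] S\PP   >
      [0,2] (S\PP)/(N\NP)   >
        [0,1] "bone" : ((S\PP)/(N\NP))/PP
        [1,2] "liked" : PP
      [2,3] "clearly" : N\NP
    [3,5] (S/NP)\(S\PP)   >
      [3,4] "song" : ((S/NP)\(S\PP))/S
      [4,5] "here" : S
  [5,8] NP   >
    [5,6] "ate" : NP/PP
    [6,8] PP   >
      [6,7] "saw" : PP/S
      [7,8] "this" : S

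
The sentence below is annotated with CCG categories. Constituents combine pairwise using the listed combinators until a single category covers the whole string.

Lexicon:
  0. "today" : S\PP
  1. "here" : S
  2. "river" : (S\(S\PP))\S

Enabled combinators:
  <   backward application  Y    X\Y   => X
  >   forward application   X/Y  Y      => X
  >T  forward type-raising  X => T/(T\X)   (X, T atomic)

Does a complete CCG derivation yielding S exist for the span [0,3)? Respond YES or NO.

[0,3] S   <
  [0,1] "today" : S\PP
  [1,3] S\(S\PP)   <
    [1,2] "here" : S
    [2,3] "river" : (S\(S\PP))\S

YES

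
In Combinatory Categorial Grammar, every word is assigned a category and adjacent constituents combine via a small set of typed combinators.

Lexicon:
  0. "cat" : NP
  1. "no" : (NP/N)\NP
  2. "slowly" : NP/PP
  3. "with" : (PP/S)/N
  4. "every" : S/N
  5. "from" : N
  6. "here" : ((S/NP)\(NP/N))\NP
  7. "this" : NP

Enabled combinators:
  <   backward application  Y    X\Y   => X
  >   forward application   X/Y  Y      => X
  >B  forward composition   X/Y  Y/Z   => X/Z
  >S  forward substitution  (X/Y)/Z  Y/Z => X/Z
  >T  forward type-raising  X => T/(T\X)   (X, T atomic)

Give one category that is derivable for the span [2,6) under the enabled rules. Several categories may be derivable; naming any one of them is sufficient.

[0,8] S   >
  [0,7] S/NP   <
    [0,2] NP/N   <
      [0,1] "cat" : NP
      [1,2] "no" : (NP/N)\NP
    [2,7] (S/NP)\(NP/N)   <
      [2,6] NP   >
        [2,3] "slowly" : NP/PP
        [3,6] PP   >
          [3,5] PP/N   >S
            [3,4] "with" : (PP/S)/N
            [4,5] "every" : S/N
          [5,6] "from" : N
      [6,7] "here" : ((S/NP)\(NP/N))\NP
  [7,8] "this" : NP

NP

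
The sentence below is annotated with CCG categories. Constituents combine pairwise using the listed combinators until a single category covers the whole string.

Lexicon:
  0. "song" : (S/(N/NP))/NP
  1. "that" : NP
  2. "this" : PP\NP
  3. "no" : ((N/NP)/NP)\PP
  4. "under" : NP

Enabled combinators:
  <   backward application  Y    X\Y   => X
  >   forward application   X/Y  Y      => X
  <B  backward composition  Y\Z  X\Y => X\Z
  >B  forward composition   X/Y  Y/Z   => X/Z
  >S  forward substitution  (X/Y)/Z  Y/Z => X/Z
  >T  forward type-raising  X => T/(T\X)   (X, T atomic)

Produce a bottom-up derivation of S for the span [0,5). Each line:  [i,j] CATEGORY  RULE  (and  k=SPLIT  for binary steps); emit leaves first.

[0,5] S   >
  [0,4] S/NP   >S
    [0,1] "song" : (S/(N/NP))/NP
    [1,4] (N/NP)/NP   <
      [1,3] PP   <
        [1,2] "that" : NP
        [2,3] "this" : PP\NP
      [3,4] "no" : ((N/NP)/NP)\PP
  [4,5] "under" : NP

[0,1] (S/(N/NP))/NP  lex  "song"
[1,2] NP  lex  "that"
[2,3] PP\NP  lex  "this"
[1,3] PP  <  k=2
[3,4] ((N/NP)/NP)\PP  lex  "no"
[1,4] (N/NP)/NP  <  k=3
[0,4] S/NP  >S  k=1
[4,5] NP  lex  "under"
[0,5] S  >  k=4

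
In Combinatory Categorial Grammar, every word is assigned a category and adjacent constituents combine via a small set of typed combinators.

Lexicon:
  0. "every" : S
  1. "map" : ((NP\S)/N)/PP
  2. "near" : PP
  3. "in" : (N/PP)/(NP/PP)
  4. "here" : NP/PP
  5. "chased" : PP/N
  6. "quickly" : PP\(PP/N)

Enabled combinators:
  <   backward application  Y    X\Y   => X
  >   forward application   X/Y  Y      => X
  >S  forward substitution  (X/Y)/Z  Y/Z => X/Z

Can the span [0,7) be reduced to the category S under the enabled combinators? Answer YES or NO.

S ((NP\S)/N)/PP PP (N/PP)/(NP/PP) NP/PP PP/N PP\(PP/N)
CKY chart[0,7] = {NP}; S ∉ chart

NO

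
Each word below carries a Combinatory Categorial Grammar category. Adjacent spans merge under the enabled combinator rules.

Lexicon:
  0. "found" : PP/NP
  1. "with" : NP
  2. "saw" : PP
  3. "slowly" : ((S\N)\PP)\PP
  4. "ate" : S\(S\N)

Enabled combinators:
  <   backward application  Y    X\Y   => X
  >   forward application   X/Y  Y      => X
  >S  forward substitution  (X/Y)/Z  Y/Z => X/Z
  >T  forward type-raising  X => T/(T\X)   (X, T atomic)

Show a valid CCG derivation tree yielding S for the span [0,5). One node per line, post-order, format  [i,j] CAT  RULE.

[0,5] S   <
  [0,4] S\N   <
    [0,2] PP   >
      [0,1] "found" : PP/NP
      [1,2] "with" : NP
    [2,4] (S\N)\PP   <
      [2,3] "saw" : PP
      [3,4] "slowly" : ((S\N)\PP)\PP
  [4,5] "ate" : S\(S\N)

[0,1] PP/NP  lex  "found"
[1,2] NP  lex  "with"
[0,2] PP  >  k=1
[2,3] PP  lex  "saw"
[3,4] ((S\N)\PP)\PP  lex  "slowly"
[2,4] (S\N)\PP  <  k=3
[0,4] S\N  <  k=2
[4,5] S\(S\N)  lex  "ate"
[0,5] S  <  k=4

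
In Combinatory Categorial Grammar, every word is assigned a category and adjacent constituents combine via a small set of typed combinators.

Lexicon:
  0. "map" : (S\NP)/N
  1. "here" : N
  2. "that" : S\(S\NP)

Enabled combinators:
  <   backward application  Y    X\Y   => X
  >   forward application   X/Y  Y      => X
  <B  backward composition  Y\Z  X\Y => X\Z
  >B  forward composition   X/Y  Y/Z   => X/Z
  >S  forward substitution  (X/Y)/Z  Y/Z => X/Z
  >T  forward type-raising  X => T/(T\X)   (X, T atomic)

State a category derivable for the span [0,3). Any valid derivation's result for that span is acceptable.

S

[0,3] S   <
  [0,2] S\NP   >
    [0,1] "map" : (S\NP)/N
    [1,2] "here" : N
  [2,3] "that" : S\(S\NP)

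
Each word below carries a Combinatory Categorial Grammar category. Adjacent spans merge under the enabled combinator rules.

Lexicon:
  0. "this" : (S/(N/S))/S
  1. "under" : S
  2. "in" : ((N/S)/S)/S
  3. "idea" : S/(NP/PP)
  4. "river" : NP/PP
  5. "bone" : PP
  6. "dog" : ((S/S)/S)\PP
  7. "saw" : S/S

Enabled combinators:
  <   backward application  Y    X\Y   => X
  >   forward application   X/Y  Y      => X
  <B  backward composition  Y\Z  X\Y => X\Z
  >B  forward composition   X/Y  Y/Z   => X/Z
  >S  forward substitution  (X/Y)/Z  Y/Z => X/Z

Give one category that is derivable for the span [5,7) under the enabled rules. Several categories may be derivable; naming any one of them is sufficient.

(S/S)/S

[0,8] S   >
  [0,2] S/(N/S)   >
    [0,1] "this" : (S/(N/S))/S
    [1,2] "under" : S
  [2,8] N/S   >S
    [2,5] (N/S)/S   >
      [2,3] "in" : ((N/S)/S)/S
      [3,5] S   >
        [3,4] "idea" : S/(NP/PP)
        [4,5] "river" : NP/PP
    [5,8] S/S   >S
      [5,7] (S/S)/S   <
        [5,6] "bone" : PP
        [6,7] "dog" : ((S/S)/S)\PP
      [7,8] "saw" : S/S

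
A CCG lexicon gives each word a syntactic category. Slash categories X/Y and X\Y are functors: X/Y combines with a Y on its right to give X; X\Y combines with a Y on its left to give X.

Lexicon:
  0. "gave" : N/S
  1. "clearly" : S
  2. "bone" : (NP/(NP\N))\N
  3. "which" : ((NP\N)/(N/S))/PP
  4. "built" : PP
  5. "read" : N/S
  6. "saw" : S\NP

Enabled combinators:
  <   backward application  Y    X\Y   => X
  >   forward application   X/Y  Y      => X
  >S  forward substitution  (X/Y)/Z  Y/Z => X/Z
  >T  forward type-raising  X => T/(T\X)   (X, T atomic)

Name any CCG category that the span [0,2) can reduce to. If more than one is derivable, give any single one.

N

[0,7] S   <
  [0,6] NP   >
    [0,3] NP/(NP\N)   <
      [0,2] N   >
        [0,1] "gave" : N/S
        [1,2] "clearly" : S
      [2,3] "bone" : (NP/(NP\N))\N
    [3,6] NP\N   >
      [3,5] (NP\N)/(N/S)   >
        [3,4] "which" : ((NP\N)/(N/S))/PP
        [4,5] "built" : PP
      [5,6] "read" : N/S
  [6,7] "saw" : S\NP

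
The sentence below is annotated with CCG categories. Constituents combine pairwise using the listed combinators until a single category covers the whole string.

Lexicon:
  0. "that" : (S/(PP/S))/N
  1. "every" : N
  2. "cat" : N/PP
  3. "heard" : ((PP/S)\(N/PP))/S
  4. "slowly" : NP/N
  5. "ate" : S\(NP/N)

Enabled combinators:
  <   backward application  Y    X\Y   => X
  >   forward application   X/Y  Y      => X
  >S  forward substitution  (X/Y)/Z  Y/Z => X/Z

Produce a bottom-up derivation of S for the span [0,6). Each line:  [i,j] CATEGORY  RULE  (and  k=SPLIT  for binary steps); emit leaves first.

[0,1] (S/(PP/S))/N  lex  "that"
[1,2] N  lex  "every"
[0,2] S/(PP/S)  >  k=1
[2,3] N/PP  lex  "cat"
[3,4] ((PP/S)\(N/PP))/S  lex  "heard"
[4,5] NP/N  lex  "slowly"
[5,6] S\(NP/N)  lex  "ate"
[4,6] S  <  k=5
[3,6] (PP/S)\(N/PP)  >  k=4
[2,6] PP/S  <  k=3
[0,6] S  >  k=2

[0,6] S   >
  [0,2] S/(PP/S)   >
    [0,1] "that" : (S/(PP/S))/N
    [1,2] "every" : N
  [2,6] PP/S   <
    [2,3] "cat" : N/PP
    [3,6] (PP/S)\(N/PP)   >
      [3,4] "heard" : ((PP/S)\(N/PP))/S
      [4,6] S   <
        [4,5] "slowly" : NP/N
        [5,6] "ate" : S\(NP/N)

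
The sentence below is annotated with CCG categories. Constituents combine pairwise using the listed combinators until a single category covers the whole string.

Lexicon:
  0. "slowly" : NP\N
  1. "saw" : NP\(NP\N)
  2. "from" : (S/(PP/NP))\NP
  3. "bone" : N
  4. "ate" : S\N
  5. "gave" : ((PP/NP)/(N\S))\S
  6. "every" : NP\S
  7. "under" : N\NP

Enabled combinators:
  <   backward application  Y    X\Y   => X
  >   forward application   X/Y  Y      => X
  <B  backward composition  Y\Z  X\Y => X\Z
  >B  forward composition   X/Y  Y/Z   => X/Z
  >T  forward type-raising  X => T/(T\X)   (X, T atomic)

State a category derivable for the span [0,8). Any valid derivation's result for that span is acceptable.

S

[0,8] S   >
  [0,3] S/(PP/NP)   <
    [0,2] NP   <
      [0,1] "slowly" : NP\N
      [1,2] "saw" : NP\(NP\N)
    [2,3] "from" : (S/(PP/NP))\NP
  [3,8] PP/NP   >
    [3,6] (PP/NP)/(N\S)   <
      [3,5] S   >
        [3,4] S/(S\N)   >T
          [3,4] "bone" : N
        [4,5] "ate" : S\N
      [5,6] "gave" : ((PP/NP)/(N\S))\S
    [6,8] N\S   <B
      [6,7] "every" : NP\S
      [7,8] "under" : N\NP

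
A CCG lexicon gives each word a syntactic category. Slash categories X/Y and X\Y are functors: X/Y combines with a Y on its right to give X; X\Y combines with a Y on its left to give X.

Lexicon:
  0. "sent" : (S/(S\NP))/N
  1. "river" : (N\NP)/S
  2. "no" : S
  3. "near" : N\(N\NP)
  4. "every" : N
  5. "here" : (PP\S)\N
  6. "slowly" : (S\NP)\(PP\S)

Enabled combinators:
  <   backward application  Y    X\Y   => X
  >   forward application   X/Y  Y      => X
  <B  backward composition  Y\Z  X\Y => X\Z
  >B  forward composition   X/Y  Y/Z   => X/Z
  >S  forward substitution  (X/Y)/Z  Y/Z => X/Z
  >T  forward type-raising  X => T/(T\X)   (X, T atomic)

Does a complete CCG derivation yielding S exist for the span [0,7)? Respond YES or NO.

YES

[0,7] S   >
  [0,4] S/(S\NP)   >
    [0,1] "sent" : (S/(S\NP))/N
    [1,4] N   <
      [1,3] N\NP   >
        [1,2] "river" : (N\NP)/S
        [2,3] "no" : S
      [3,4] "near" : N\(N\NP)
  [4,7] S\NP   <
    [4,6] PP\S   <
      [4,5] "every" : N
      [5,6] "here" : (PP\S)\N
    [6,7] "slowly" : (S\NP)\(PP\S)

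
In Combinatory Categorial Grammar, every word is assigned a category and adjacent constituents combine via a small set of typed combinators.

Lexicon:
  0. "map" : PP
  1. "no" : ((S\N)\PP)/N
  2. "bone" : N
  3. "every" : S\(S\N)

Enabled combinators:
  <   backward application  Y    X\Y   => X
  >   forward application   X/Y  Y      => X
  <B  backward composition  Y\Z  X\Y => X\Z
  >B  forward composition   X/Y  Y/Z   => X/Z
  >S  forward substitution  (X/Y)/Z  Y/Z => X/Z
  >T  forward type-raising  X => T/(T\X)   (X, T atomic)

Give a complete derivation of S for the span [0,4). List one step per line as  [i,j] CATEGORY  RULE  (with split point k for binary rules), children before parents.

[0,1] PP  lex  "map"
[1,2] ((S\N)\PP)/N  lex  "no"
[2,3] N  lex  "bone"
[1,3] (S\N)\PP  >  k=2
[0,3] S\N  <  k=1
[3,4] S\(S\N)  lex  "every"
[0,4] S  <  k=3

[0,4] S   <
  [0,3] S\N   <
    [0,1] "map" : PP
    [1,3] (S\N)\PP   >
      [1,2] "no" : ((S\N)\PP)/N
      [2,3] "bone" : N
  [3,4] "every" : S\(S\N)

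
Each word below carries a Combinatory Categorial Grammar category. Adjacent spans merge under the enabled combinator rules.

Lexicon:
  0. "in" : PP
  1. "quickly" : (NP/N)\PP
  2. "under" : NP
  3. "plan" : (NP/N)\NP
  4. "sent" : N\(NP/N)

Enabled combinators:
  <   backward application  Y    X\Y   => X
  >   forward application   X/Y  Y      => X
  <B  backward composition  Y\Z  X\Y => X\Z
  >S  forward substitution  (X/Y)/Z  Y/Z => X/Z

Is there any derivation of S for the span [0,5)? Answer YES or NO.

NO

PP (NP/N)\PP NP (NP/N)\NP N\(NP/N)
CKY chart[0,5] = {NP}; S ∉ chart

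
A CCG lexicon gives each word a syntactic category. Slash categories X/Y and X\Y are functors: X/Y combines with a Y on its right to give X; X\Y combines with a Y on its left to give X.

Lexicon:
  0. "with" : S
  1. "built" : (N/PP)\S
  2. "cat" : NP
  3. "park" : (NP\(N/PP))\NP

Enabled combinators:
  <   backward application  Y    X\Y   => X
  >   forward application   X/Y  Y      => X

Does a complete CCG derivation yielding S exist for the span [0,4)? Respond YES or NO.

NO

S (N/PP)\S NP (NP\(N/PP))\NP
CKY chart[0,4] = {NP}; S ∉ chart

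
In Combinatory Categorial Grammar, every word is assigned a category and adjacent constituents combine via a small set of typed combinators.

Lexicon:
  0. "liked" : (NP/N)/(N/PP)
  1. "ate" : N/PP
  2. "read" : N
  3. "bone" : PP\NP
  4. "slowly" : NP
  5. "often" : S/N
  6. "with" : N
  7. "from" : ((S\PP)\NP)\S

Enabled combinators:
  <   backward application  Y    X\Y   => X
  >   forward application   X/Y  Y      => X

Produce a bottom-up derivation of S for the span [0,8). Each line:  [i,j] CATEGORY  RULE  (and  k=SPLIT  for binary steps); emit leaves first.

[0,1] (NP/N)/(N/PP)  lex  "liked"
[1,2] N/PP  lex  "ate"
[0,2] NP/N  >  k=1
[2,3] N  lex  "read"
[0,3] NP  >  k=2
[3,4] PP\NP  lex  "bone"
[0,4] PP  <  k=3
[4,5] NP  lex  "slowly"
[5,6] S/N  lex  "often"
[6,7] N  lex  "with"
[5,7] S  >  k=6
[7,8] ((S\PP)\NP)\S  lex  "from"
[5,8] (S\PP)\NP  <  k=7
[4,8] S\PP  <  k=5
[0,8] S  <  k=4

[0,8] S   <
  [0,4] PP   <
    [0,3] NP   >
      [0,2] NP/N   >
        [0,1] "liked" : (NP/N)/(N/PP)
        [1,2] "ate" : N/PP
      [2,3] "read" : N
    [3,4] "bone" : PP\NP
  [4,8] S\PP   <
    [4,5] "slowly" : NP
    [5,8] (S\PP)\NP   <
      [5,7] S   >
        [5,6] "often" : S/N
        [6,7] "with" : N
      [7,8] "from" : ((S\PP)\NP)\S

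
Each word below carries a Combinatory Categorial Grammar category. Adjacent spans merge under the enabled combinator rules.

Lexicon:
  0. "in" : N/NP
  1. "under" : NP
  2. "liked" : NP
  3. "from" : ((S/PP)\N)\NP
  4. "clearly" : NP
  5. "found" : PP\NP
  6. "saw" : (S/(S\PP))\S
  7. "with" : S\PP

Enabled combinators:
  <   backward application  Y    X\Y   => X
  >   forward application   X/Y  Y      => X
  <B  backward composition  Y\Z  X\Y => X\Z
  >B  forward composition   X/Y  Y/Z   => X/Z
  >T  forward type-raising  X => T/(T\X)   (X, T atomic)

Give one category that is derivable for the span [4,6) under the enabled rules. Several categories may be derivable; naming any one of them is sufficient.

PP

[0,8] S   >
  [0,7] S/(S\PP)   <
    [0,6] S   >
      [0,4] S/PP   <
        [0,2] N   >
          [0,1] "in" : N/NP
          [1,2] "under" : NP
        [2,4] (S/PP)\N   <
          [2,3] "liked" : NP
          [3,4] "from" : ((S/PP)\N)\NP
      [4,6] PP   >
        [4,5] PP/(PP\NP)   >T
          [4,5] "clearly" : NP
        [5,6] "found" : PP\NP
    [6,7] "saw" : (S/(S\PP))\S
  [7,8] "with" : S\PP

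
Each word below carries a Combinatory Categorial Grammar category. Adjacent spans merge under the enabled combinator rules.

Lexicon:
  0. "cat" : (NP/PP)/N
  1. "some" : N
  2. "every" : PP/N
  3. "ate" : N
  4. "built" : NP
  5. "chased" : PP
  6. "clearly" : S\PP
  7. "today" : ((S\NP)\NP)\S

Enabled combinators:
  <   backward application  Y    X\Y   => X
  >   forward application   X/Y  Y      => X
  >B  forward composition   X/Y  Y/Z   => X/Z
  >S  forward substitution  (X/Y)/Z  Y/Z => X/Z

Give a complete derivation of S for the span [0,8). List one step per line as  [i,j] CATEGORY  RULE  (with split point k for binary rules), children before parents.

[0,8] S   <
  [0,4] NP   >
    [0,2] NP/PP   >
      [0,1] "cat" : (NP/PP)/N
      [1,2] "some" : N
    [2,4] PP   >
      [2,3] "every" : PP/N
      [3,4] "ate" : N
  [4,8] S\NP   <
    [4,5] "built" : NP
    [5,8] (S\NP)\NP   <
      [5,7] S   <
        [5,6] "chased" : PP
        [6,7] "clearly" : S\PP
      [7,8] "today" : ((S\NP)\NP)\S

[0,1] (NP/PP)/N  lex  "cat"
[1,2] N  lex  "some"
[0,2] NP/PP  >  k=1
[2,3] PP/N  lex  "every"
[3,4] N  lex  "ate"
[2,4] PP  >  k=3
[0,4] NP  >  k=2
[4,5] NP  lex  "built"
[5,6] PP  lex  "chased"
[6,7] S\PP  lex  "clearly"
[5,7] S  <  k=6
[7,8] ((S\NP)\NP)\S  lex  "today"
[5,8] (S\NP)\NP  <  k=7
[4,8] S\NP  <  k=5
[0,8] S  <  k=4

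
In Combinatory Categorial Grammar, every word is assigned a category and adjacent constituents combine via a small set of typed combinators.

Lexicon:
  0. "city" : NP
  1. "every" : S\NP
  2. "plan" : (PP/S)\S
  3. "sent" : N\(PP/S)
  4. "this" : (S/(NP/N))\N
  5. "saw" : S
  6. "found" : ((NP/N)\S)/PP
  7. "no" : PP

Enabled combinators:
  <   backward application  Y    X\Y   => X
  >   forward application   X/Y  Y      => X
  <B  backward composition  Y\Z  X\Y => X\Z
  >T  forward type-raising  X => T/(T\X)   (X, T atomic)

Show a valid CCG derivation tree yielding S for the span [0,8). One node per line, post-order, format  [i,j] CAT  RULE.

[0,1] NP  lex  "city"
[1,2] S\NP  lex  "every"
[2,3] (PP/S)\S  lex  "plan"
[3,4] N\(PP/S)  lex  "sent"
[2,4] N\S  <B  k=3
[1,4] N\NP  <B  k=2
[0,4] N  <  k=1
[4,5] (S/(NP/N))\N  lex  "this"
[0,5] S/(NP/N)  <  k=4
[5,6] S  lex  "saw"
[6,7] ((NP/N)\S)/PP  lex  "found"
[7,8] PP  lex  "no"
[6,8] (NP/N)\S  >  k=7
[5,8] NP/N  <  k=6
[0,8] S  >  k=5

[0,8] S   >
  [0,5] S/(NP/N)   <
    [0,4] N   <
      [0,1] "city" : NP
      [1,4] N\NP   <B
        [1,2] "every" : S\NP
        [2,4] N\S   <B
          [2,3] "plan" : (PP/S)\S
          [3,4] "sent" : N\(PP/S)
    [4,5] "this" : (S/(NP/N))\N
  [5,8] NP/N   <
    [5,6] "saw" : S
    [6,8] (NP/N)\S   >
      [6,7] "found" : ((NP/N)\S)/PP
      [7,8] "no" : PP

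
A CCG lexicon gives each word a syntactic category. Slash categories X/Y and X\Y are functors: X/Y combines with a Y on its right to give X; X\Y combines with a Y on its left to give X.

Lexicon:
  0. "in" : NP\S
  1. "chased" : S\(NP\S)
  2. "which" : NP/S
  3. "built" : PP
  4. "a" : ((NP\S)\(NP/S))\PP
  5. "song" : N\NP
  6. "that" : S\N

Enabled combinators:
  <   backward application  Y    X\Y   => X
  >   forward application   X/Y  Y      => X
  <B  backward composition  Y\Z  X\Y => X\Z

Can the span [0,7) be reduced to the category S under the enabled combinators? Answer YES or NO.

YES

[0,7] S   <
  [0,5] NP   <
    [0,2] S   <
      [0,1] "in" : NP\S
      [1,2] "chased" : S\(NP\S)
    [2,5] NP\S   <
      [2,3] "which" : NP/S
      [3,5] (NP\S)\(NP/S)   <
        [3,4] "built" : PP
        [4,5] "a" : ((NP\S)\(NP/S))\PP
  [5,7] S\NP   <B
    [5,6] "song" : N\NP
    [6,7] "that" : S\N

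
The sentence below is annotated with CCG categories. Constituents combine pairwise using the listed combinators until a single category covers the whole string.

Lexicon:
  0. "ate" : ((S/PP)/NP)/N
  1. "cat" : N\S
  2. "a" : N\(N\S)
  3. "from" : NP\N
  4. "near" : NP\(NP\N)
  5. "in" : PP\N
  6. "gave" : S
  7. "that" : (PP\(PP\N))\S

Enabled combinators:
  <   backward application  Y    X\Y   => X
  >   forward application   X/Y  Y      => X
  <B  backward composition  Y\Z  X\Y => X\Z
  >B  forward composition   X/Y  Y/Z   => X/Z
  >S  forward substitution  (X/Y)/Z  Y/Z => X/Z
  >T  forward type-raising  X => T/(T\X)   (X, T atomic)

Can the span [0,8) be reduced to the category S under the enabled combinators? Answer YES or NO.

YES

[0,8] S   >
  [0,5] S/PP   >
    [0,3] (S/PP)/NP   >
      [0,1] "ate" : ((S/PP)/NP)/N
      [1,3] N   <
        [1,2] "cat" : N\S
        [2,3] "a" : N\(N\S)
    [3,5] NP   <
      [3,4] "from" : NP\N
      [4,5] "near" : NP\(NP\N)
  [5,8] PP   <
    [5,6] "in" : PP\N
    [6,8] PP\(PP\N)   <
      [6,7] "gave" : S
      [7,8] "that" : (PP\(PP\N))\S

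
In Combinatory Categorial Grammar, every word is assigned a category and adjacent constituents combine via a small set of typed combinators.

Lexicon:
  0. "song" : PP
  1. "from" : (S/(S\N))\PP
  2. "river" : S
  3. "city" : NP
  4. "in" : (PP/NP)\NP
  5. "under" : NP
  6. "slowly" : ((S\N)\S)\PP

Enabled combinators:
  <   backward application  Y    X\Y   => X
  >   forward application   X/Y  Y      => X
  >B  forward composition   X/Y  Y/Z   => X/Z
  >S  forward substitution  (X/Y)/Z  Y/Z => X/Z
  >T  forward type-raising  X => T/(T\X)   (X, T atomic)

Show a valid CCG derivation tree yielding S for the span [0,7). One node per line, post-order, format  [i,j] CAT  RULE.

[0,7] S   >
  [0,2] S/(S\N)   <
    [0,1] "song" : PP
    [1,2] "from" : (S/(S\N))\PP
  [2,7] S\N   <
    [2,3] "river" : S
    [3,7] (S\N)\S   <
      [3,6] PP   >
        [3,5] PP/NP   <
          [3,4] "city" : NP
          [4,5] "in" : (PP/NP)\NP
        [5,6] "under" : NP
      [6,7] "slowly" : ((S\N)\S)\PP

[0,1] PP  lex  "song"
[1,2] (S/(S\N))\PP  lex  "from"
[0,2] S/(S\N)  <  k=1
[2,3] S  lex  "river"
[3,4] NP  lex  "city"
[4,5] (PP/NP)\NP  lex  "in"
[3,5] PP/NP  <  k=4
[5,6] NP  lex  "under"
[3,6] PP  >  k=5
[6,7] ((S\N)\S)\PP  lex  "slowly"
[3,7] (S\N)\S  <  k=6
[2,7] S\N  <  k=3
[0,7] S  >  k=2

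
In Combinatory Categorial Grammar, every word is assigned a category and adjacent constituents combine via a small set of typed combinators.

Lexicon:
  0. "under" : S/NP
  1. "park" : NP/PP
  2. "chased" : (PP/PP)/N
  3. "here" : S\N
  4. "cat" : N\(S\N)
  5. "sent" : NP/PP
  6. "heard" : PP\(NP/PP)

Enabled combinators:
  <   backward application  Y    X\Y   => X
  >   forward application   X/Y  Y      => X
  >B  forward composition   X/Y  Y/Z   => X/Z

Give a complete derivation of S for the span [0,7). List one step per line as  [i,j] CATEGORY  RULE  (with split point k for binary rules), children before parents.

[0,7] S   >
  [0,5] S/PP   >B
    [0,2] S/PP   >B
      [0,1] "under" : S/NP
      [1,2] "park" : NP/PP
    [2,5] PP/PP   >
      [2,3] "chased" : (PP/PP)/N
      [3,5] N   <
        [3,4] "here" : S\N
        [4,5] "cat" : N\(S\N)
  [5,7] PP   <
    [5,6] "sent" : NP/PP
    [6,7] "heard" : PP\(NP/PP)

[0,1] S/NP  lex  "under"
[1,2] NP/PP  lex  "park"
[0,2] S/PP  >B  k=1
[2,3] (PP/PP)/N  lex  "chased"
[3,4] S\N  lex  "here"
[4,5] N\(S\N)  lex  "cat"
[3,5] N  <  k=4
[2,5] PP/PP  >  k=3
[0,5] S/PP  >B  k=2
[5,6] NP/PP  lex  "sent"
[6,7] PP\(NP/PP)  lex  "heard"
[5,7] PP  <  k=6
[0,7] S  >  k=5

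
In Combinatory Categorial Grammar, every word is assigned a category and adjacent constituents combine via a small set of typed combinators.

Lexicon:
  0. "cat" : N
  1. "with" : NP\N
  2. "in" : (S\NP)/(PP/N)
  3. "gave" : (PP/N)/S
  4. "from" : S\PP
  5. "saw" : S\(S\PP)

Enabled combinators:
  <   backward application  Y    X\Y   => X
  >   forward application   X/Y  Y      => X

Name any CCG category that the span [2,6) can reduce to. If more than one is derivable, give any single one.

S\NP

[0,6] S   <
  [0,2] NP   <
    [0,1] "cat" : N
    [1,2] "with" : NP\N
  [2,6] S\NP   >
    [2,3] "in" : (S\NP)/(PP/N)
    [3,6] PP/N   >
      [3,4] "gave" : (PP/N)/S
      [4,6] S   <
        [4,5] "from" : S\PP
        [5,6] "saw" : S\(S\PP)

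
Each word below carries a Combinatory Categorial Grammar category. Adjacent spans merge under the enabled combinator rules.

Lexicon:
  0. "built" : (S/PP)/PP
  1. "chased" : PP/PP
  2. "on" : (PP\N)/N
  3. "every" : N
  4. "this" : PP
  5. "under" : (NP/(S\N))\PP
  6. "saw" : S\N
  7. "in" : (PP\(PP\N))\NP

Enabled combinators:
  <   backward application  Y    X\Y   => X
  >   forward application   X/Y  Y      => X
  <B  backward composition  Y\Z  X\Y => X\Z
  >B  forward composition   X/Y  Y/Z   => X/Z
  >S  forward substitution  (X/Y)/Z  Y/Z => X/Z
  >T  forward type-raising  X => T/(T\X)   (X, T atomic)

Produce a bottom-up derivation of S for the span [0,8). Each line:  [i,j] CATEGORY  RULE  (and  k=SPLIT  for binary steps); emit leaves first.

[0,1] (S/PP)/PP  lex  "built"
[1,2] PP/PP  lex  "chased"
[0,2] S/PP  >S  k=1
[2,3] (PP\N)/N  lex  "on"
[3,4] N  lex  "every"
[2,4] PP\N  >  k=3
[4,5] PP  lex  "this"
[5,6] (NP/(S\N))\PP  lex  "under"
[4,6] NP/(S\N)  <  k=5
[6,7] S\N  lex  "saw"
[4,7] NP  >  k=6
[7,8] (PP\(PP\N))\NP  lex  "in"
[4,8] PP\(PP\N)  <  k=7
[2,8] PP  <  k=4
[0,8] S  >  k=2

[0,8] S   >
  [0,2] S/PP   >S
    [0,1] "built" : (S/PP)/PP
    [1,2] "chased" : PP/PP
  [2,8] PP   <
    [2,4] PP\N   >
      [2,3] "on" : (PP\N)/N
      [3,4] "every" : N
    [4,8] PP\(PP\N)   <
      [4,7] NP   >
        [4,6] NP/(S\N)   <
          [4,5] "this" : PP
          [5,6] "under" : (NP/(S\N))\PP
        [6,7] "saw" : S\N
      [7,8] "in" : (PP\(PP\N))\NP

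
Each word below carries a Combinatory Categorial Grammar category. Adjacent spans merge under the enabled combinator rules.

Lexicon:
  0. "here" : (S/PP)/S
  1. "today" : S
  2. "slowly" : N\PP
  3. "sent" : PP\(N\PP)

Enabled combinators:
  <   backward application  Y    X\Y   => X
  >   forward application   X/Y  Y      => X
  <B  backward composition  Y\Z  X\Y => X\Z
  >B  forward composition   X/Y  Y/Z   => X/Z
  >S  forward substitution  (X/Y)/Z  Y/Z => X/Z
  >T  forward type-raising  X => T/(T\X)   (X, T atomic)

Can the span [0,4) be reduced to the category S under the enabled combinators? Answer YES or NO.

YES

[0,4] S   >
  [0,2] S/PP   >
    [0,1] "here" : (S/PP)/S
    [1,2] "today" : S
  [2,4] PP   <
    [2,3] "slowly" : N\PP
    [3,4] "sent" : PP\(N\PP)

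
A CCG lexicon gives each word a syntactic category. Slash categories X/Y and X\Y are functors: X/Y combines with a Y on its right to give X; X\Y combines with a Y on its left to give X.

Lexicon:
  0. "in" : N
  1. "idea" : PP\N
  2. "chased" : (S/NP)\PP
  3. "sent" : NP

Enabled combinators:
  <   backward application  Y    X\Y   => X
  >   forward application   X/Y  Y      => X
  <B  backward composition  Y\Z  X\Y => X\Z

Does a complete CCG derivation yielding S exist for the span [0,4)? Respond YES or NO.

[0,4] S   >
  [0,3] S/NP   <
    [0,2] PP   <
      [0,1] "in" : N
      [1,2] "idea" : PP\N
    [2,3] "chased" : (S/NP)\PP
  [3,4] "sent" : NP

YES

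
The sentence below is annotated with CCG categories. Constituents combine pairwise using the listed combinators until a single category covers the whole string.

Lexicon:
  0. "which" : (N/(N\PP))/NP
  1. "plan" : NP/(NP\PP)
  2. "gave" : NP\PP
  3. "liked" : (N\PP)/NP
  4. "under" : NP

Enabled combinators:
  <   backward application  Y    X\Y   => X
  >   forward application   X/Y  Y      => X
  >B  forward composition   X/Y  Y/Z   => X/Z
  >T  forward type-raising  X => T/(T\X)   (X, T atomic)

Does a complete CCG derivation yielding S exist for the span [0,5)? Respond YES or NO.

(N/(N\PP))/NP NP/(NP\PP) NP\PP (N\PP)/NP NP
CKY chart[0,5] = {N, N/(NP\NP), N/(N\N), NP/(NP\N), PP/(PP\N), S/(S\N)}; S ∉ chart

NO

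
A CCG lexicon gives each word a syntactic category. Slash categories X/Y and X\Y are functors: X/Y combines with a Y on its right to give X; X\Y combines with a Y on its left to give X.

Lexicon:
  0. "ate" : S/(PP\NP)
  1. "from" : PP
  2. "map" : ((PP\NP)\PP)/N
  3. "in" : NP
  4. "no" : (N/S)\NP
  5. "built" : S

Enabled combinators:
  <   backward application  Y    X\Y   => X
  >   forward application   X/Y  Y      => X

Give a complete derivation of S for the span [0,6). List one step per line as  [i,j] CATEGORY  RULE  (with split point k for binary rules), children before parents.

[0,1] S/(PP\NP)  lex  "ate"
[1,2] PP  lex  "from"
[2,3] ((PP\NP)\PP)/N  lex  "map"
[3,4] NP  lex  "in"
[4,5] (N/S)\NP  lex  "no"
[3,5] N/S  <  k=4
[5,6] S  lex  "built"
[3,6] N  >  k=5
[2,6] (PP\NP)\PP  >  k=3
[1,6] PP\NP  <  k=2
[0,6] S  >  k=1

[0,6] S   >
  [0,1] "ate" : S/(PP\NP)
  [1,6] PP\NP   <
    [1,2] "from" : PP
    [2,6] (PP\NP)\PP   >
      [2,3] "map" : ((PP\NP)\PP)/N
      [3,6] N   >
        [3,5] N/S   <
          [3,4] "in" : NP
          [4,5] "no" : (N/S)\NP
        [5,6] "built" : S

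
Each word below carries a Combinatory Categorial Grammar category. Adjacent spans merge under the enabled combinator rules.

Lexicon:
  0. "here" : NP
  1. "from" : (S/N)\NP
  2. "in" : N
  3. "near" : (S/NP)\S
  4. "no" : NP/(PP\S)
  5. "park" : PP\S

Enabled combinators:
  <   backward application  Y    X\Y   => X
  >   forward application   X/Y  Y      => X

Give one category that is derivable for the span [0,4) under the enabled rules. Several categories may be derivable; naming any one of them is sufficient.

[0,6] S   >
  [0,4] S/NP   <
    [0,3] S   >
      [0,2] S/N   <
        [0,1] "here" : NP
        [1,2] "from" : (S/N)\NP
      [2,3] "in" : N
    [3,4] "near" : (S/NP)\S
  [4,6] NP   >
    [4,5] "no" : NP/(PP\S)
    [5,6] "park" : PP\S

S/NP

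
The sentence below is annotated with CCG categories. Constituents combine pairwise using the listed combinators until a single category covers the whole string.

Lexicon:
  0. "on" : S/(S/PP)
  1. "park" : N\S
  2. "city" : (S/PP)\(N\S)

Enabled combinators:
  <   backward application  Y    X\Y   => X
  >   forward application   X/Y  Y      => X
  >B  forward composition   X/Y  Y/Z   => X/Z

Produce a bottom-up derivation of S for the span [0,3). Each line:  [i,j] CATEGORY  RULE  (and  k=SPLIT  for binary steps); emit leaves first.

[0,1] S/(S/PP)  lex  "on"
[1,2] N\S  lex  "park"
[2,3] (S/PP)\(N\S)  lex  "city"
[1,3] S/PP  <  k=2
[0,3] S  >  k=1

[0,3] S   >
  [0,1] "on" : S/(S/PP)
  [1,3] S/PP   <
    [1,2] "park" : N\S
    [2,3] "city" : (S/PP)\(N\S)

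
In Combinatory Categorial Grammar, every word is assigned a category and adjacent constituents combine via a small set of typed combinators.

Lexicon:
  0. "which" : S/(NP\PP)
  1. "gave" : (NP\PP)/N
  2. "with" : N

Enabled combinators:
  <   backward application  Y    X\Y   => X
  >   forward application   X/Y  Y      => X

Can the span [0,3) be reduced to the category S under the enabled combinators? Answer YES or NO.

[0,3] S   >
  [0,1] "which" : S/(NP\PP)
  [1,3] NP\PP   >
    [1,2] "gave" : (NP\PP)/N
    [2,3] "with" : N

YES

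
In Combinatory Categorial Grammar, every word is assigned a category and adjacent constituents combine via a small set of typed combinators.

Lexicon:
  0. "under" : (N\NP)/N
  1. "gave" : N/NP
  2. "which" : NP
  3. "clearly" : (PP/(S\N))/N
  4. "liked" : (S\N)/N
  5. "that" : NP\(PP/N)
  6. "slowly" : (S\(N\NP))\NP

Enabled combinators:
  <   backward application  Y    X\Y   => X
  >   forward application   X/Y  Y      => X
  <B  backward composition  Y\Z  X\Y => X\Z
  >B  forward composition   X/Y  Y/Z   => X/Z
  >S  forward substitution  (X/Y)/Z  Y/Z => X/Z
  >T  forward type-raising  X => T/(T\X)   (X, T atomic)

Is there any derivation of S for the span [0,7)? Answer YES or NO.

[0,7] S   <
  [0,3] N\NP   >
    [0,1] "under" : (N\NP)/N
    [1,3] N   >
      [1,2] "gave" : N/NP
      [2,3] "which" : NP
  [3,7] S\(N\NP)   <
    [3,6] NP   <
      [3,5] PP/N   >S
        [3,4] "clearly" : (PP/(S\N))/N
        [4,5] "liked" : (S\N)/N
      [5,6] "that" : NP\(PP/N)
    [6,7] "slowly" : (S\(N\NP))\NP

YES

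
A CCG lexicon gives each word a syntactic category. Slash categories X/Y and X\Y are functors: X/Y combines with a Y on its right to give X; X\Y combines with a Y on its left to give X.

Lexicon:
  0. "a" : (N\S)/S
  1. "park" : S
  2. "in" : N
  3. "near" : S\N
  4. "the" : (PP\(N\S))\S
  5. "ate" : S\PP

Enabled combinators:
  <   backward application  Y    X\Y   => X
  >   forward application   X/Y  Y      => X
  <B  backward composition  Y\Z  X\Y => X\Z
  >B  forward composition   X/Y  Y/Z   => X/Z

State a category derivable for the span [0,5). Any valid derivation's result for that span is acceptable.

PP

[0,6] S   <
  [0,5] PP   <
    [0,2] N\S   >
      [0,1] "a" : (N\S)/S
      [1,2] "park" : S
    [2,5] PP\(N\S)   <
      [2,4] S   <
        [2,3] "in" : N
        [3,4] "near" : S\N
      [4,5] "the" : (PP\(N\S))\S
  [5,6] "ate" : S\PP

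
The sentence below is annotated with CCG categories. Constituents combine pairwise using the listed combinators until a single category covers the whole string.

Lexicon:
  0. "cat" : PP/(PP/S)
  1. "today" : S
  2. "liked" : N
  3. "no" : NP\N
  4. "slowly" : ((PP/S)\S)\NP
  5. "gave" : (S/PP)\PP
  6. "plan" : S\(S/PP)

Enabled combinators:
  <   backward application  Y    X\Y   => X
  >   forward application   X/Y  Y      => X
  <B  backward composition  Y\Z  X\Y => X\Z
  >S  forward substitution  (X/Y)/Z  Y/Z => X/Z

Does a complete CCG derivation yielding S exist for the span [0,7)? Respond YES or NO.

[0,7] S   <
  [0,5] PP   >
    [0,1] "cat" : PP/(PP/S)
    [1,5] PP/S   <
      [1,2] "today" : S
      [2,5] (PP/S)\S   <
        [2,4] NP   <
          [2,3] "liked" : N
          [3,4] "no" : NP\N
        [4,5] "slowly" : ((PP/S)\S)\NP
  [5,7] S\PP   <B
    [5,6] "gave" : (S/PP)\PP
    [6,7] "plan" : S\(S/PP)

YES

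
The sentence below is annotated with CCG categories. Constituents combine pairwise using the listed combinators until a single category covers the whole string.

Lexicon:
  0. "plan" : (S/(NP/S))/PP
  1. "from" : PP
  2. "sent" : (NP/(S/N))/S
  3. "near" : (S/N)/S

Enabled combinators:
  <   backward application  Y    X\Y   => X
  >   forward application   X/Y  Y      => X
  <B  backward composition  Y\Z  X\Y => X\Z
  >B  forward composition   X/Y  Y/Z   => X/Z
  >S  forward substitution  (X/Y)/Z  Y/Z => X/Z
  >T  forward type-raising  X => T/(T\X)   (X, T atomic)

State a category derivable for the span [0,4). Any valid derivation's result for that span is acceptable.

[0,4] S   >
  [0,2] S/(NP/S)   >
    [0,1] "plan" : (S/(NP/S))/PP
    [1,2] "from" : PP
  [2,4] NP/S   >S
    [2,3] "sent" : (NP/(S/N))/S
    [3,4] "near" : (S/N)/S

S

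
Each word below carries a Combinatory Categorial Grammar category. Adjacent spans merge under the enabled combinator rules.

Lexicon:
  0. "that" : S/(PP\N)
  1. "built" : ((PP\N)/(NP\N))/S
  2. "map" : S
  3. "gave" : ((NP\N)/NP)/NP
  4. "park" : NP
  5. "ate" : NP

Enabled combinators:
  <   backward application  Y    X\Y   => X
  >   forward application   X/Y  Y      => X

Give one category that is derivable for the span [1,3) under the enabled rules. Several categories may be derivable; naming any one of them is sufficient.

[0,6] S   >
  [0,1] "that" : S/(PP\N)
  [1,6] PP\N   >
    [1,3] (PP\N)/(NP\N)   >
      [1,2] "built" : ((PP\N)/(NP\N))/S
      [2,3] "map" : S
    [3,6] NP\N   >
      [3,5] (NP\N)/NP   >
        [3,4] "gave" : ((NP\N)/NP)/NP
        [4,5] "park" : NP
      [5,6] "ate" : NP

(PP\N)/(NP\N)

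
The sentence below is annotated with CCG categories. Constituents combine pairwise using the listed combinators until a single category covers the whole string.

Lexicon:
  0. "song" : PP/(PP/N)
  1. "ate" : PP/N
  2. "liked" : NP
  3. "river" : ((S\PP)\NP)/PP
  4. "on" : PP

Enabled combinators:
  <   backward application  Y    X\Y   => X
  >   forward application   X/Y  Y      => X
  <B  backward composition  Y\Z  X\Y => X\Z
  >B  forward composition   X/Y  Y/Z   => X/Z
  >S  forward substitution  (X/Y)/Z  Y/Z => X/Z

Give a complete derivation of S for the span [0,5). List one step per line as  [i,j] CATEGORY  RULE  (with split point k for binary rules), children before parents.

[0,1] PP/(PP/N)  lex  "song"
[1,2] PP/N  lex  "ate"
[0,2] PP  >  k=1
[2,3] NP  lex  "liked"
[3,4] ((S\PP)\NP)/PP  lex  "river"
[4,5] PP  lex  "on"
[3,5] (S\PP)\NP  >  k=4
[2,5] S\PP  <  k=3
[0,5] S  <  k=2

[0,5] S   <
  [0,2] PP   >
    [0,1] "song" : PP/(PP/N)
    [1,2] "ate" : PP/N
  [2,5] S\PP   <
    [2,3] "liked" : NP
    [3,5] (S\PP)\NP   >
      [3,4] "river" : ((S\PP)\NP)/PP
      [4,5] "on" : PP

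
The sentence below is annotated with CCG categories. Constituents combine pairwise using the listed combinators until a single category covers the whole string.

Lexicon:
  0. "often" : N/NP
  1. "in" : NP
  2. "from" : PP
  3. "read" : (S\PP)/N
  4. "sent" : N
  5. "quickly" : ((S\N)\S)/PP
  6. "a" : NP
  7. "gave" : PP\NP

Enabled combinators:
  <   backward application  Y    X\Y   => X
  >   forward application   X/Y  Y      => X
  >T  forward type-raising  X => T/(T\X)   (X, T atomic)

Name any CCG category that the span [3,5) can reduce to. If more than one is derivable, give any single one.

[0,8] S   <
  [0,2] N   >
    [0,1] "often" : N/NP
    [1,2] "in" : NP
  [2,8] S\N   <
    [2,5] S   <
      [2,3] "from" : PP
      [3,5] S\PP   >
        [3,4] "read" : (S\PP)/N
        [4,5] "sent" : N
    [5,8] (S\N)\S   >
      [5,6] "quickly" : ((S\N)\S)/PP
      [6,8] PP   >
        [6,7] PP/(PP\NP)   >T
          [6,7] "a" : NP
        [7,8] "gave" : PP\NP

S\PP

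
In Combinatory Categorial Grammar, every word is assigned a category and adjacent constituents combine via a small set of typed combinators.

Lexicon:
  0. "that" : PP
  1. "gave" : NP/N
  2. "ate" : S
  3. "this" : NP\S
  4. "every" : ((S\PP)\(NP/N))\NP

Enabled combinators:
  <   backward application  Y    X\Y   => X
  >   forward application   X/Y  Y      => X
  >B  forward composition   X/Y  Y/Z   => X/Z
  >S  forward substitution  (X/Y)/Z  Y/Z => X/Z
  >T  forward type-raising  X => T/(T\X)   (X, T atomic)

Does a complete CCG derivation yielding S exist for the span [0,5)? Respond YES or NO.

[0,5] S   <
  [0,1] "that" : PP
  [1,5] S\PP   <
    [1,2] "gave" : NP/N
    [2,5] (S\PP)\(NP/N)   <
      [2,4] NP   >
        [2,3] NP/(NP\S)   >T
          [2,3] "ate" : S
        [3,4] "this" : NP\S
      [4,5] "every" : ((S\PP)\(NP/N))\NP

YES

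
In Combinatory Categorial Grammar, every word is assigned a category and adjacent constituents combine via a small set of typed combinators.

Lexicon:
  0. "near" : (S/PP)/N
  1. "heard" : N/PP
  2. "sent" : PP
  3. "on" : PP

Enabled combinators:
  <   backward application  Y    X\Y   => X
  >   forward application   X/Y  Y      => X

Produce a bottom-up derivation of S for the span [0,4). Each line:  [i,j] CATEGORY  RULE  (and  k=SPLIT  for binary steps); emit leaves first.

[0,4] S   >
  [0,3] S/PP   >
    [0,1] "near" : (S/PP)/N
    [1,3] N   >
      [1,2] "heard" : N/PP
      [2,3] "sent" : PP
  [3,4] "on" : PP

[0,1] (S/PP)/N  lex  "near"
[1,2] N/PP  lex  "heard"
[2,3] PP  lex  "sent"
[1,3] N  >  k=2
[0,3] S/PP  >  k=1
[3,4] PP  lex  "on"
[0,4] S  >  k=3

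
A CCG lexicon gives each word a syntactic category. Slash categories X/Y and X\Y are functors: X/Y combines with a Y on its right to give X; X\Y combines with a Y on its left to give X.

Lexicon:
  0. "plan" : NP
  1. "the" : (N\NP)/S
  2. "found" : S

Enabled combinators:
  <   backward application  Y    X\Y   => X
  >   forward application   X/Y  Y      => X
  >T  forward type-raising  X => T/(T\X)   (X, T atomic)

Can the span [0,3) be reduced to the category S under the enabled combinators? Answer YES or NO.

NO

NP (N\NP)/S S
CKY chart[0,3] = {N, N/(N\N), NP/(NP\N), PP/(PP\N), S/(S\N)}; S ∉ chart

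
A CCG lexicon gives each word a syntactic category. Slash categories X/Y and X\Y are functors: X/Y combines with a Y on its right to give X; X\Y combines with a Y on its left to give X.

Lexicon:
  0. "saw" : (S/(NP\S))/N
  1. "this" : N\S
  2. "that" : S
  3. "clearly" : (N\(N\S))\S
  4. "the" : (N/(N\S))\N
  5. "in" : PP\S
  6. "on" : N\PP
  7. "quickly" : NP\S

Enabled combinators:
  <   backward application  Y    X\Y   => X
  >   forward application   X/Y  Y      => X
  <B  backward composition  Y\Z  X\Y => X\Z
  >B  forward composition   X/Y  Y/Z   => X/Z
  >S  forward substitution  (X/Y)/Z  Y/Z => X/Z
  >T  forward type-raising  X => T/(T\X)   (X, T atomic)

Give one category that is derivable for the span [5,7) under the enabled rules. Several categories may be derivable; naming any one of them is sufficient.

[0,8] S   >
  [0,7] S/(NP\S)   >
    [0,1] "saw" : (S/(NP\S))/N
    [1,7] N   >
      [1,5] N/(N\S)   <
        [1,4] N   <
          [1,2] "this" : N\S
          [2,4] N\(N\S)   <
            [2,3] "that" : S
            [3,4] "clearly" : (N\(N\S))\S
        [4,5] "the" : (N/(N\S))\N
      [5,7] N\S   <B
        [5,6] "in" : PP\S
        [6,7] "on" : N\PP
  [7,8] "quickly" : NP\S

N\S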